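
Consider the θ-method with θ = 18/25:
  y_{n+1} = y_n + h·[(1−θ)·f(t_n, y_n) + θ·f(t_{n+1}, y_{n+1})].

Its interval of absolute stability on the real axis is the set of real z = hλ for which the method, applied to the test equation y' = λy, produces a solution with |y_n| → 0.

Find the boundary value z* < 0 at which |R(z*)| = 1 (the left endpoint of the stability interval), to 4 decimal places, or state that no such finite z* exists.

Set f=λy, z=hλ:
  y_{n+1} = y_n + z·[7/25·y_n + 18/25·y_{n+1}] ⇒ (1 − 18/25z)y_{n+1} = (1 + 7/25z)y_n
  Hence R(z) = (1 + 7/25z)/(1 − 18/25z).

Solve |R(x)|<1 on ℝ⁻.
x=-1.62: |R|=0.2522
x=-2: |R|=0.1803
x=-10: |R|=0.2195
x=-100: |R|=0.3699
θ=18/25≥1/2 ⇒ |1+7/25x|<|1−18/25x| ∀x<0 ⇒ unbounded interval.

interval (−∞, 0).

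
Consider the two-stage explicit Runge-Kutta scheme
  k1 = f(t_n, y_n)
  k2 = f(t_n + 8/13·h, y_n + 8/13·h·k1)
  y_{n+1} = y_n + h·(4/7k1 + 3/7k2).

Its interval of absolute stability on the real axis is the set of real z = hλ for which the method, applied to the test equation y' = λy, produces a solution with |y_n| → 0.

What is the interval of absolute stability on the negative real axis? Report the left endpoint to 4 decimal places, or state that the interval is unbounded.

On y'=λy, z=hλ:
  k1=λy_n ⇒ h·k1=z·y_n;  k2=λ(1+8/13z)y_n ⇒ h·k2=z(1+8/13z)y_n
  y_{n+1}/y_n = 1 + 4/7z + 3/7z(1+8/13z) = 1 + z + 24/91z²
  Hence R(z) = 1 + z + 24/91z².

Boundary: |R(x)|=1, x<0.
x=-0.59: |R|=0.5018
R=1: x+24/91x²=0 ⇒ x=−91/24=-3.7917; min R=1−1/(4·24/91)=0.0521>−1
Confirm numerically:
  x=-3.400: |R|=0.64879 <1
  x=-3.356: |R|=0.61439 <1
  x=-1.661: |R|=0.06663 <1
  x=-4.082: |R|=1.31256 >1
  x=-3.851: |R|=1.06026 >1
Interval (-3.7917, 0).

(-3.7917, 0).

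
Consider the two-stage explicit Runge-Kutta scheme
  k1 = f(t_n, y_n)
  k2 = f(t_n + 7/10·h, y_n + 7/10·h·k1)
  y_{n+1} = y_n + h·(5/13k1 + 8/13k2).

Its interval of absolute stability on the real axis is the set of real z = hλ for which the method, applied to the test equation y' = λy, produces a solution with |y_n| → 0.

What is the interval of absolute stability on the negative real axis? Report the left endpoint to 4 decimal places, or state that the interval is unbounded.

z∈(-2.3214,0).

On y'=λy, z=hλ:
  k1=λy_n ⇒ h·k1=z·y_n;  k2=λ(1+7/10z)y_n ⇒ h·k2=z(1+7/10z)y_n
  y_{n+1}/y_n = 1 + 5/13z + 8/13z(1+7/10z) = 1 + z + 28/65z²
  ⇒ R(z) = 1 + z + 28/65z².

Need |R(x)|<1, x<0.
x=-0.52: |R|=0.5965
R=1: x+28/65x²=0 ⇒ x=−65/28=-2.3214; min R=1−1/(4·28/65)=0.4196>−1
Confirm numerically:
  x=-2.152: |R|=0.84294 <1
  x=-2.140: |R|=0.83275 <1
  x=-2.042: |R|=0.75421 <1
  x=-2.767: |R|=1.53109 >1
  x=-2.599: |R|=1.31076 >1
  x=-2.592: |R|=1.30211 >1
So |R|<1 on (-2.3214, 0).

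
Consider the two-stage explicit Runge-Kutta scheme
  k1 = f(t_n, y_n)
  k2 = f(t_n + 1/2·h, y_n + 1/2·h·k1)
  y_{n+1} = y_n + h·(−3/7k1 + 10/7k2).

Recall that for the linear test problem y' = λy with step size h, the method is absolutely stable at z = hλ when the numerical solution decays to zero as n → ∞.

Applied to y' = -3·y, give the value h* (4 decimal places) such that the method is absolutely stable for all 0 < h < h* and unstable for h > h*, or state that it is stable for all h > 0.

(-1.4000,0); λ=-3 ⇒ h* = (7/5)/3 = 0.4667.

With y'=λy (z=hλ):
  k1=λy_n ⇒ h·k1=z·y_n;  k2=λ(1+1/2z)y_n ⇒ h·k2=z(1+1/2z)y_n
  y_{n+1}/y_n = 1 − 3/7z + 10/7z(1+1/2z) = 1 + z + 5/7z²
  R(z) = 1 + z + 5/7z².

Solve |R(x)|<1 on ℝ⁻.
x=-0.81: |R|=0.6586
R=1: x+5/7x²=0 ⇒ x=−7/5=-1.4000; min R=1−1/(4·5/7)=0.6500>−1
Confirm numerically:
  x=-1.100: |R|=0.76429 <1
  x=-1.005: |R|=0.71645 <1
  x=-0.620: |R|=0.65457 <1
  x=-1.935: |R|=1.73945 >1
  x=-1.837: |R|=1.57341 >1
  x=-1.746: |R|=1.43151 >1
Stable set (-1.4000, 0).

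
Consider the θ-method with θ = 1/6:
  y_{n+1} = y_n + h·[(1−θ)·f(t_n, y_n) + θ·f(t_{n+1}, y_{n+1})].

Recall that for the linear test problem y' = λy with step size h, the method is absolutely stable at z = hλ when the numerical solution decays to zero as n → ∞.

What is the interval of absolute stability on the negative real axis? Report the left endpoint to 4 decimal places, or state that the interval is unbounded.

z∈(-3.0000,0).

Test eqn y'=λy, z=hλ:
  y_{n+1} = y_n + z·[5/6·y_n + 1/6·y_{n+1}] ⇒ (1 − 1/6z)y_{n+1} = (1 + 5/6z)y_n
  Hence R(z) = (1 + 5/6z)/(1 − 1/6z).

Solve |R(x)|<1 on ℝ⁻.
x=-0.46: |R|=0.5728
R=−1: 1+5/6x = −1+1/6x ⇒ -2/3x=2 ⇒ x=2/(-2/3)=-3.0000
Confirm numerically:
  x=-2.667: |R|=0.84631 <1
  x=-2.394: |R|=0.71122 <1
  x=-1.682: |R|=0.31372 <1
  x=-1.563: |R|=0.23998 <1
  x=-3.438: |R|=1.18563 >1
  x=-3.201: |R|=1.08738 >1
  x=-3.177: |R|=1.07715 >1
So |R|<1 on (-3.0000, 0).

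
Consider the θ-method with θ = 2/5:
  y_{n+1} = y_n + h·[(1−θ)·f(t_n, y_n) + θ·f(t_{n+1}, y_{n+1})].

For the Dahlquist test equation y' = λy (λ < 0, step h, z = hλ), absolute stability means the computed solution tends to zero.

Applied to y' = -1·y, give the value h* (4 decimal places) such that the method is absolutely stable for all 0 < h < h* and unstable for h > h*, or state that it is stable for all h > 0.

(-10.0000,0); λ=-1 ⇒ h* = (10)/1 = 10.0000.

On y'=λy, z=hλ:
  y_{n+1} = y_n + z·[3/5·y_n + 2/5·y_{n+1}] ⇒ (1 − 2/5z)y_{n+1} = (1 + 3/5z)y_n
  ⇒ R(z) = (1 + 3/5z)/(1 − 2/5z).

Need |R(x)|<1, x<0.
x=-0.57: |R|=0.5358
R=−1: 1+3/5x = −1+2/5x ⇒ -1/5x=2 ⇒ x=2/(-1/5)=-10.0000
Confirm numerically:
  x=-8.379: |R|=0.92550 <1
  x=-7.563: |R|=0.87891 <1
  x=-5.102: |R|=0.67785 <1
  x=-4.795: |R|=0.64325 <1
  x=-10.515: |R|=1.01978 >1
  x=-10.336: |R|=1.01309 >1
  x=-10.039: |R|=1.00156 >1
Interval (-10.0000, 0).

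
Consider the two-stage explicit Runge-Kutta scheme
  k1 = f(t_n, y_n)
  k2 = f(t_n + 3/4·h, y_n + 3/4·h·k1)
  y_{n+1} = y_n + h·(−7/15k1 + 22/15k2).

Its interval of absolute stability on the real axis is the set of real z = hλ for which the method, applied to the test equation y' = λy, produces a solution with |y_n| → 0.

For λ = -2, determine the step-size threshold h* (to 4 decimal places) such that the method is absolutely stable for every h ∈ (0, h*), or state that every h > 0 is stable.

With y'=λy (z=hλ):
  k1=λy_n ⇒ h·k1=z·y_n;  k2=λ(1+3/4z)y_n ⇒ h·k2=z(1+3/4z)y_n
  y_{n+1}/y_n = 1 − 7/15z + 22/15z(1+3/4z) = 1 + z + 11/10z²
  R(z) = 1 + z + 11/10z².

Boundary: |R(x)|=1, x<0.
x=-0.61: |R|=0.7993
R=1: x+11/10x²=0 ⇒ x=−10/11=-0.9091; min R=1−1/(4·11/10)=0.7727>−1
Confirm numerically:
  x=-0.671: |R|=0.82427 <1
  x=-0.605: |R|=0.79763 <1
  x=-0.597: |R|=0.79505 <1
  x=-0.368: |R|=0.78097 <1
  x=-1.462: |R|=1.88919 >1
  x=-1.150: |R|=1.30475 >1
  x=-0.945: |R|=1.03733 >1
Interval (-0.9091, 0).

(-0.9091,0); λ=-2 ⇒ h* = (10/11)/2 = 0.4545.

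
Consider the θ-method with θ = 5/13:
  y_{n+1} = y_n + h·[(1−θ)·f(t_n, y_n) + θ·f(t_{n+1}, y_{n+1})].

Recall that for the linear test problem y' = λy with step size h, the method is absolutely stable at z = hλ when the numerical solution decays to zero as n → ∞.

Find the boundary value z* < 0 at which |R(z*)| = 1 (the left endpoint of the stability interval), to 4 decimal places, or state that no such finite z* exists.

left endpoint -8.6667.

On y'=λy, z=hλ:
  y_{n+1} = y_n + z·[8/13·y_n + 5/13·y_{n+1}] ⇒ (1 − 5/13z)y_{n+1} = (1 + 8/13z)y_n
  so R(z) = (1 + 8/13z)/(1 − 5/13z).

Need |R(x)|<1, x<0.
x=-1.57: |R|=0.0211
R=−1: 1+8/13x = −1+5/13x ⇒ -3/13x=2 ⇒ x=2/(-3/13)=-8.6667
Confirm numerically:
  x=-7.135: |R|=0.90560 <1
  x=-6.055: |R|=0.81895 <1
  x=-3.943: |R|=0.56683 <1
  x=-8.725: |R|=1.00309 >1
  x=-8.693: |R|=1.00140 >1
Interval (-8.6667, 0).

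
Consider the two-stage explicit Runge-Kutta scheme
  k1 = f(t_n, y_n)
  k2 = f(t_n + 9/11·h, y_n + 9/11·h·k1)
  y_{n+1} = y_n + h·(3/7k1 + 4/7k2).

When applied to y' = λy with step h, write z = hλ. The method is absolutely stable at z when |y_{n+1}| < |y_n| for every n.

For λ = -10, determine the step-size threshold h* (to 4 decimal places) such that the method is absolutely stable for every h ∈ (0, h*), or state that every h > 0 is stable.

(-2.1389,0); λ=-10 ⇒ h* = (77/36)/10 = 0.2139.

With y'=λy (z=hλ):
  k1=λy_n ⇒ h·k1=z·y_n;  k2=λ(1+9/11z)y_n ⇒ h·k2=z(1+9/11z)y_n
  y_{n+1}/y_n = 1 + 3/7z + 4/7z(1+9/11z) = 1 + z + 36/77z²
  Hence R(z) = 1 + z + 36/77z².

Boundary: |R(x)|=1, x<0.
x=-0.59: |R|=0.5727
R=1: x+36/77x²=0 ⇒ x=−77/36=-2.1389; min R=1−1/(4·36/77)=0.4653>−1
Confirm numerically:
  x=-2.039: |R|=0.90478 <1
  x=-1.828: |R|=0.73430 <1
  x=-0.890: |R|=0.48033 <1
  x=-2.492: |R|=1.41141 >1
  x=-2.461: |R|=1.37062 >1
Stable set (-2.1389, 0).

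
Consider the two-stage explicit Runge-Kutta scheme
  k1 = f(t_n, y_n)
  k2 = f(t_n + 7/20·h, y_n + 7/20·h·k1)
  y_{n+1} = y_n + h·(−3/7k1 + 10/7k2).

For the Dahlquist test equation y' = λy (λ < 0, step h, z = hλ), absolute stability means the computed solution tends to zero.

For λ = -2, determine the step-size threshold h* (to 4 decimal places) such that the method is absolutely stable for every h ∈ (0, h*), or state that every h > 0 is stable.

(-2.0000,0); λ=-2 ⇒ h* = (2)/2 = 1.0000.

Set f=λy, z=hλ:
  k1=λy_n ⇒ h·k1=z·y_n;  k2=λ(1+7/20z)y_n ⇒ h·k2=z(1+7/20z)y_n
  y_{n+1}/y_n = 1 − 3/7z + 10/7z(1+7/20z) = 1 + z + 1/2z²
  so R(z) = 1 + z + 1/2z².

Find x<0 with |R(x)|<1.
x=-1.2: |R|=0.5200
R=1: x+1/2x²=0 ⇒ x=−2=-2.0000; min R=1−1/(4·1/2)=0.5000>−1
Confirm numerically:
  x=-1.080: |R|=0.50320 <1
  x=-1.079: |R|=0.50312 <1
  x=-0.808: |R|=0.51843 <1
  x=-2.485: |R|=1.60261 >1
  x=-2.072: |R|=1.07459 >1
Stable set (-2.0000, 0).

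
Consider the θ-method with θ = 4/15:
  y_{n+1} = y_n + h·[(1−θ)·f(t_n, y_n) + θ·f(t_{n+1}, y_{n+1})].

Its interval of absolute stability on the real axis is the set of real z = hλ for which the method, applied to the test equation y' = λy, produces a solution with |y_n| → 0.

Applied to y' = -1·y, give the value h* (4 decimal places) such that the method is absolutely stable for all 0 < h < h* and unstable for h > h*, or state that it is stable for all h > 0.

(-4.2857,0); λ=-1 ⇒ h* = (30/7)/1 = 4.2857.

On y'=λy, z=hλ:
  y_{n+1} = y_n + z·[11/15·y_n + 4/15·y_{n+1}] ⇒ (1 − 4/15z)y_{n+1} = (1 + 11/15z)y_n
  R(z) = (1 + 11/15z)/(1 − 4/15z).

Solve |R(x)|<1 on ℝ⁻.
x=-0.45: |R|=0.5982
R=−1: 1+11/15x = −1+4/15x ⇒ -7/15x=2 ⇒ x=2/(-7/15)=-4.2857
Confirm numerically:
  x=-2.684: |R|=0.56435 <1
  x=-2.291: |R|=0.42216 <1
  x=-2.271: |R|=0.41442 <1
  x=-4.760: |R|=1.09753 >1
  x=-4.687: |R|=1.08323 >1
Stable set (-4.2857, 0).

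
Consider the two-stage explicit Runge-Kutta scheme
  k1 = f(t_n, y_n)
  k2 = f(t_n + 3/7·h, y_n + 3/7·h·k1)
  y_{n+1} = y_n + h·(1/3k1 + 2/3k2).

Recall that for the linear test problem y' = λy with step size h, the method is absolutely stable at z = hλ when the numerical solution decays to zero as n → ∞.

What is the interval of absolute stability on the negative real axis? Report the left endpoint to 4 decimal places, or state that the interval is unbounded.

Set f=λy, z=hλ:
  k1=λy_n ⇒ h·k1=z·y_n;  k2=λ(1+3/7z)y_n ⇒ h·k2=z(1+3/7z)y_n
  y_{n+1}/y_n = 1 + 1/3z + 2/3z(1+3/7z) = 1 + z + 2/7z²
  so R(z) = 1 + z + 2/7z².

Need |R(x)|<1, x<0.
x=-1.54: |R|=0.1376
R=1: x+2/7x²=0 ⇒ x=−7/2=-3.5000; min R=1−1/(4·2/7)=0.1250>−1
Confirm numerically:
  x=-2.774: |R|=0.42459 <1
  x=-2.395: |R|=0.24386 <1
  x=-2.167: |R|=0.17468 <1
  x=-3.889: |R|=1.43223 >1
  x=-3.772: |R|=1.29314 >1
  x=-3.575: |R|=1.07661 >1
Stable set (-3.5000, 0).

(-3.5000, 0).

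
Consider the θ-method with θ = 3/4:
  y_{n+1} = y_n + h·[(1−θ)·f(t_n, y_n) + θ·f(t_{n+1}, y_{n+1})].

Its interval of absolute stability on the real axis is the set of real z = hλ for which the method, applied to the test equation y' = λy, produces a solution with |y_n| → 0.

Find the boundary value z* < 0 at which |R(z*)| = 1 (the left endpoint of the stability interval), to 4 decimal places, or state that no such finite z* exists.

interval (−∞, 0).

On y'=λy, z=hλ:
  y_{n+1} = y_n + z·[1/4·y_n + 3/4·y_{n+1}] ⇒ (1 − 3/4z)y_{n+1} = (1 + 1/4z)y_n
  R(z) = (1 + 1/4z)/(1 − 3/4z).

Need |R(x)|<1, x<0.
x=-1.02: |R|=0.4221
x=-2: |R|=0.2000
x=-10: |R|=0.1765
x=-100: |R|=0.3158
θ=3/4≥1/2 ⇒ |1+1/4x|<|1−3/4x| ∀x<0 ⇒ stable on all of ℝ⁻.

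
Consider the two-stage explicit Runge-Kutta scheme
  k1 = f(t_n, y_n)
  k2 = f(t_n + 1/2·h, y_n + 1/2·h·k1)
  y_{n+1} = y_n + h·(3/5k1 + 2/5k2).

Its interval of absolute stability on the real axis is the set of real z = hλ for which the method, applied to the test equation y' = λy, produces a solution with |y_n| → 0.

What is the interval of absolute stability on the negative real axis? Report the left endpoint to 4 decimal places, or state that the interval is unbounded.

On y'=λy, z=hλ:
  k1=λy_n ⇒ h·k1=z·y_n;  k2=λ(1+1/2z)y_n ⇒ h·k2=z(1+1/2z)y_n
  y_{n+1}/y_n = 1 + 3/5z + 2/5z(1+1/2z) = 1 + z + 1/5z²
  ⇒ R(z) = 1 + z + 1/5z².

Solve |R(x)|<1 on ℝ⁻.
x=-1.1: |R|=0.1420
R=1: x+1/5x²=0 ⇒ x=−5=-5.0000; min R=1−1/(4·1/5)=-0.2500>−1
Confirm numerically:
  x=-4.492: |R|=0.54361 <1
  x=-3.056: |R|=0.18817 <1
  x=-2.779: |R|=0.23443 <1
  x=-5.543: |R|=1.60197 >1
  x=-5.517: |R|=1.57046 >1
  x=-5.467: |R|=1.51062 >1
Interval (-5.0000, 0).

z∈(-5.0000,0).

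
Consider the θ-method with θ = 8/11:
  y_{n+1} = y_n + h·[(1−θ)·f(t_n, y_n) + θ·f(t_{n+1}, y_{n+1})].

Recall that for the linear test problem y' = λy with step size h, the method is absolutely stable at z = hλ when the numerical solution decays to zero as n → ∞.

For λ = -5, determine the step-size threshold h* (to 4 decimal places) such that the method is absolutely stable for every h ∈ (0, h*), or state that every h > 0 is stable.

(−∞, 0) — no finite endpoint. Any h>0 works for λ=-5.

Test eqn y'=λy, z=hλ:
  y_{n+1} = y_n + z·[3/11·y_n + 8/11·y_{n+1}] ⇒ (1 − 8/11z)y_{n+1} = (1 + 3/11z)y_n
  ⇒ R(z) = (1 + 3/11z)/(1 − 8/11z).

Need |R(x)|<1, x<0.
x=-1.4: |R|=0.3063
x=-2: |R|=0.1852
x=-10: |R|=0.2088
x=-100: |R|=0.3564
θ=8/11≥1/2 ⇒ |1+3/11x|<|1−8/11x| ∀x<0 ⇒ interval (−∞,0).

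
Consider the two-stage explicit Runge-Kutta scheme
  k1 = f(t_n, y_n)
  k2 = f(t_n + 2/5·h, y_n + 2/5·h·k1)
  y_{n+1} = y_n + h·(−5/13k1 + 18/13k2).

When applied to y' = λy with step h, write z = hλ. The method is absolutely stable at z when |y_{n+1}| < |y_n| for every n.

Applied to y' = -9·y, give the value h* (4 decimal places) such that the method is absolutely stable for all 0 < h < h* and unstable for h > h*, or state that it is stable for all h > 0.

On y'=λy, z=hλ:
  k1=λy_n ⇒ h·k1=z·y_n;  k2=λ(1+2/5z)y_n ⇒ h·k2=z(1+2/5z)y_n
  y_{n+1}/y_n = 1 − 5/13z + 18/13z(1+2/5z) = 1 + z + 36/65z²
  Hence R(z) = 1 + z + 36/65z².

Boundary: |R(x)|=1, x<0.
x=-1.01: |R|=0.5550
R=1: x+36/65x²=0 ⇒ x=−65/36=-1.8056; min R=1−1/(4·36/65)=0.5486>−1
Confirm numerically:
  x=-1.769: |R|=0.96418 <1
  x=-1.206: |R|=0.59953 <1
  x=-1.084: |R|=0.56680 <1
  x=-0.810: |R|=0.55338 <1
  x=-2.105: |R|=1.34911 >1
  x=-2.096: |R|=1.33717 >1
  x=-1.837: |R|=1.03199 >1
Interval (-1.8056, 0).

(-1.8056,0); λ=-9 ⇒ h* = (65/36)/9 = 0.2006.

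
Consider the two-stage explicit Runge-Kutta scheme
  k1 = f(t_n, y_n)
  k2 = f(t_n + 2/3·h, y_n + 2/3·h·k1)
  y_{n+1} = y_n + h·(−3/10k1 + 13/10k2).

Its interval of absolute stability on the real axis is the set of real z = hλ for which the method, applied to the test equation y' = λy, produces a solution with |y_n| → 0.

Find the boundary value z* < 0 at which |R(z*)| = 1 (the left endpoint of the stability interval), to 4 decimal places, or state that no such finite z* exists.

On y'=λy, z=hλ:
  k1=λy_n ⇒ h·k1=z·y_n;  k2=λ(1+2/3z)y_n ⇒ h·k2=z(1+2/3z)y_n
  y_{n+1}/y_n = 1 − 3/10z + 13/10z(1+2/3z) = 1 + z + 13/15z²
  so R(z) = 1 + z + 13/15z².

Need |R(x)|<1, x<0.
x=-1.73: |R|=1.8638
R=1: x+13/15x²=0 ⇒ x=−15/13=-1.1538; min R=1−1/(4·13/15)=0.7115>−1
Confirm numerically:
  x=-0.985: |R|=0.85586 <1
  x=-0.841: |R|=0.77198 <1
  x=-0.732: |R|=0.73238 <1
  x=-0.675: |R|=0.71988 <1
  x=-1.677: |R|=1.76035 >1
  x=-1.619: |R|=1.65267 >1
  x=-1.232: |R|=1.08345 >1
Stable set (-1.1538, 0).

z* = -1.1538.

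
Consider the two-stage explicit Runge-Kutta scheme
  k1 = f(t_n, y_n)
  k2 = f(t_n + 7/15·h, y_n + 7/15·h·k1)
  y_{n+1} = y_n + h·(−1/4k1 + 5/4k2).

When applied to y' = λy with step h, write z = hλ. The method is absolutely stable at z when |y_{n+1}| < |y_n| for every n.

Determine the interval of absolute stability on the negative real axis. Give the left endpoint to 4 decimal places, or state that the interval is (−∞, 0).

With y'=λy (z=hλ):
  k1=λy_n ⇒ h·k1=z·y_n;  k2=λ(1+7/15z)y_n ⇒ h·k2=z(1+7/15z)y_n
  y_{n+1}/y_n = 1 − 1/4z + 5/4z(1+7/15z) = 1 + z + 7/12z²
  so R(z) = 1 + z + 7/12z².

Boundary: |R(x)|=1, x<0.
x=-1.8: |R|=1.0900
R=1: x+7/12x²=0 ⇒ x=−12/7=-1.7143; min R=1−1/(4·7/12)=0.5714>−1
Confirm numerically:
  x=-1.409: |R|=0.74908 <1
  x=-1.300: |R|=0.68583 <1
  x=-0.925: |R|=0.57411 <1
  x=-0.732: |R|=0.58056 <1
  x=-2.191: |R|=1.60928 >1
  x=-2.144: |R|=1.53743 >1
  x=-1.957: |R|=1.27708 >1
Stable set (-1.7143, 0).

(-1.7143, 0).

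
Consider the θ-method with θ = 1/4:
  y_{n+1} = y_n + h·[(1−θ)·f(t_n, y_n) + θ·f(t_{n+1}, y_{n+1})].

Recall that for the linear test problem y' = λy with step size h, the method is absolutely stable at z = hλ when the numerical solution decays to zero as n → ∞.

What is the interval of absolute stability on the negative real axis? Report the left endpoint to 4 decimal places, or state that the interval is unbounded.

z∈(-4.0000,0).

With y'=λy (z=hλ):
  y_{n+1} = y_n + z·[3/4·y_n + 1/4·y_{n+1}] ⇒ (1 − 1/4z)y_{n+1} = (1 + 3/4z)y_n
  Hence R(z) = (1 + 3/4z)/(1 − 1/4z).

Need |R(x)|<1, x<0.
x=-1.33: |R|=0.0019
R=−1: 1+3/4x = −1+1/4x ⇒ -1/2x=2 ⇒ x=2/(-1/2)=-4.0000
Confirm numerically:
  x=-2.739: |R|=0.62576 <1
  x=-2.684: |R|=0.60622 <1
  x=-2.232: |R|=0.43261 <1
  x=-1.748: |R|=0.21642 <1
  x=-4.291: |R|=1.07020 >1
  x=-4.215: |R|=1.05234 >1
Interval (-4.0000, 0).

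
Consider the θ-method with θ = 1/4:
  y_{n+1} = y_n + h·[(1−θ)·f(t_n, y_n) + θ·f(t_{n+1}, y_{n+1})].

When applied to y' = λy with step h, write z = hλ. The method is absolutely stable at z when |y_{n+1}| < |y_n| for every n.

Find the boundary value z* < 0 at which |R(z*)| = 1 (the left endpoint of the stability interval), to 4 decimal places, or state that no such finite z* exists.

Test eqn y'=λy, z=hλ:
  y_{n+1} = y_n + z·[3/4·y_n + 1/4·y_{n+1}] ⇒ (1 − 1/4z)y_{n+1} = (1 + 3/4z)y_n
  so R(z) = (1 + 3/4z)/(1 − 1/4z).

Need |R(x)|<1, x<0.
x=-1: |R|=0.2000
R=−1: 1+3/4x = −1+1/4x ⇒ -1/2x=2 ⇒ x=2/(-1/2)=-4.0000
Confirm numerically:
  x=-2.605: |R|=0.57759 <1
  x=-2.315: |R|=0.46635 <1
  x=-2.263: |R|=0.44531 <1
  x=-1.808: |R|=0.24518 <1
  x=-4.421: |R|=1.09999 >1
  x=-4.309: |R|=1.07438 >1
  x=-4.023: |R|=1.00573 >1
Interval (-4.0000, 0).

z* = -4.0000.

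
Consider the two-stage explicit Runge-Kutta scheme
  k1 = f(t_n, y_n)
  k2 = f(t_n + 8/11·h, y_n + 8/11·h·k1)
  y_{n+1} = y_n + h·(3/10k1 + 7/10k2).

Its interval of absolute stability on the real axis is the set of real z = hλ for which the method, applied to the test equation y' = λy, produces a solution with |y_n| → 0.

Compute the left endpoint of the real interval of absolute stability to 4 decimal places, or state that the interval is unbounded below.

left endpoint -1.9643.

With y'=λy (z=hλ):
  k1=λy_n ⇒ h·k1=z·y_n;  k2=λ(1+8/11z)y_n ⇒ h·k2=z(1+8/11z)y_n
  y_{n+1}/y_n = 1 + 3/10z + 7/10z(1+8/11z) = 1 + z + 28/55z²
  ⇒ R(z) = 1 + z + 28/55z².

Solve |R(x)|<1 on ℝ⁻.
x=-1.77: |R|=0.8249
R=1: x+28/55x²=0 ⇒ x=−55/28=-1.9643; min R=1−1/(4·28/55)=0.5089>−1
Confirm numerically:
  x=-1.698: |R|=0.76981 <1
  x=-1.537: |R|=0.66566 <1
  x=-1.241: |R|=0.54304 <1
  x=-2.169: |R|=1.22605 >1
  x=-2.045: |R|=1.08403 >1
Interval (-1.9643, 0).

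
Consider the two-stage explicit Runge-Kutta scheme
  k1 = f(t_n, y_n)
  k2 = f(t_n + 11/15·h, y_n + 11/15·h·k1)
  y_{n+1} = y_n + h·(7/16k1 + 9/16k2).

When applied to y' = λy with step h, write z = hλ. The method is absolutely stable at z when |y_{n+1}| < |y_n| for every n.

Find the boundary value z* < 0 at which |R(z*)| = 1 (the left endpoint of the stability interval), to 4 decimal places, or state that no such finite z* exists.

z* = -2.4242.

Test eqn y'=λy, z=hλ:
  k1=λy_n ⇒ h·k1=z·y_n;  k2=λ(1+11/15z)y_n ⇒ h·k2=z(1+11/15z)y_n
  y_{n+1}/y_n = 1 + 7/16z + 9/16z(1+11/15z) = 1 + z + 33/80z²
  R(z) = 1 + z + 33/80z².

Find x<0 with |R(x)|<1.
x=-0.4: |R|=0.6660
R=1: x+33/80x²=0 ⇒ x=−80/33=-2.4242; min R=1−1/(4·33/80)=0.3939>−1
Confirm numerically:
  x=-2.366: |R|=0.94316 <1
  x=-1.926: |R|=0.60416 <1
  x=-1.321: |R|=0.39883 <1
  x=-2.894: |R|=1.56078 >1
  x=-2.815: |R|=1.45374 >1
  x=-2.652: |R|=1.24916 >1
So |R|<1 on (-2.4242, 0).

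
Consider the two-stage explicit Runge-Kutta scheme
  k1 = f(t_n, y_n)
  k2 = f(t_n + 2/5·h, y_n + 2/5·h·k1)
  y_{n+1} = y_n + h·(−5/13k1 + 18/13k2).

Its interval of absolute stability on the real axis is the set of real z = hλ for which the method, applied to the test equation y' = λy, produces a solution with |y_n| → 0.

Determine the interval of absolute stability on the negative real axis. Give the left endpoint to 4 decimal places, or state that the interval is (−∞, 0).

(-1.8056, 0).

On y'=λy, z=hλ:
  k1=λy_n ⇒ h·k1=z·y_n;  k2=λ(1+2/5z)y_n ⇒ h·k2=z(1+2/5z)y_n
  y_{n+1}/y_n = 1 − 5/13z + 18/13z(1+2/5z) = 1 + z + 36/65z²
  Hence R(z) = 1 + z + 36/65z².

Need |R(x)|<1, x<0.
x=-0.45: |R|=0.6622
R=1: x+36/65x²=0 ⇒ x=−65/36=-1.8056; min R=1−1/(4·36/65)=0.5486>−1
Confirm numerically:
  x=-1.661: |R|=0.86702 <1
  x=-1.155: |R|=0.58384 <1
  x=-0.885: |R|=0.54879 <1
  x=-0.792: |R|=0.55541 <1
  x=-2.212: |R|=1.49794 >1
  x=-1.956: |R|=1.16298 >1
  x=-1.830: |R|=1.02478 >1
Interval (-1.8056, 0).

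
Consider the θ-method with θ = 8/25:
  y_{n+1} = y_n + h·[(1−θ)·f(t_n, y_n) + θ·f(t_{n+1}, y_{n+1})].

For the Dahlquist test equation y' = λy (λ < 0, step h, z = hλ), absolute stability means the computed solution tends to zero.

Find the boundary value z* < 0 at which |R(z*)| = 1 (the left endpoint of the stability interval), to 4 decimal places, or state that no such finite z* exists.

With y'=λy (z=hλ):
  y_{n+1} = y_n + z·[17/25·y_n + 8/25·y_{n+1}] ⇒ (1 − 8/25z)y_{n+1} = (1 + 17/25z)y_n
  Hence R(z) = (1 + 17/25z)/(1 − 8/25z).

Need |R(x)|<1, x<0.
x=-1.75: |R|=0.1218
R=−1: 1+17/25x = −1+8/25x ⇒ -9/25x=2 ⇒ x=2/(-9/25)=-5.5556
Confirm numerically:
  x=-4.403: |R|=0.82776 <1
  x=-4.223: |R|=0.79598 <1
  x=-2.420: |R|=0.36384 <1
  x=-5.992: |R|=1.05386 >1
  x=-5.933: |R|=1.04688 >1
  x=-5.770: |R|=1.02712 >1
Interval (-5.5556, 0).

left endpoint -5.5556.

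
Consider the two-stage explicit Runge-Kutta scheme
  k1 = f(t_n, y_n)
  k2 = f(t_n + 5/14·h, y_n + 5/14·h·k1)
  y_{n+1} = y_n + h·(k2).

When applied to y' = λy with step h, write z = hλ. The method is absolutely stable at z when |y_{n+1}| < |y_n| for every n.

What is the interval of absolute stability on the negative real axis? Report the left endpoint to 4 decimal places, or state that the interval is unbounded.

(-2.8000, 0).

Set f=λy, z=hλ:
  k1=λy_n ⇒ h·k1=z·y_n;  k2=λ(1+5/14z)y_n ⇒ h·k2=z(1+5/14z)y_n
  y_{n+1}/y_n = 1 + z(1+5/14z) = 1 + z + 5/14z²
  Hence R(z) = 1 + z + 5/14z².

Solve |R(x)|<1 on ℝ⁻.
x=-0.65: |R|=0.5009
R=1: x+5/14x²=0 ⇒ x=−14/5=-2.8000; min R=1−1/(4·5/14)=0.3000>−1
Confirm numerically:
  x=-2.038: |R|=0.44537 <1
  x=-1.387: |R|=0.30006 <1
  x=-1.184: |R|=0.31666 <1
  x=-3.205: |R|=1.46358 >1
  x=-2.964: |R|=1.17361 >1
  x=-2.866: |R|=1.06756 >1
Interval (-2.8000, 0).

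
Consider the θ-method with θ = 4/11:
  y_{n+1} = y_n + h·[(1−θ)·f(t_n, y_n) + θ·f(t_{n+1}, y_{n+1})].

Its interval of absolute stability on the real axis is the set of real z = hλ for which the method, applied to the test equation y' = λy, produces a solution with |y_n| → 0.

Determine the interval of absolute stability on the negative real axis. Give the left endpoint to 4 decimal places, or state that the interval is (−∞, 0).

With y'=λy (z=hλ):
  y_{n+1} = y_n + z·[7/11·y_n + 4/11·y_{n+1}] ⇒ (1 − 4/11z)y_{n+1} = (1 + 7/11z)y_n
  R(z) = (1 + 7/11z)/(1 − 4/11z).

Need |R(x)|<1, x<0.
x=-0.96: |R|=0.2884
R=−1: 1+7/11x = −1+4/11x ⇒ -3/11x=2 ⇒ x=2/(-3/11)=-7.3333
Confirm numerically:
  x=-7.060: |R|=0.97910 <1
  x=-6.995: |R|=0.97396 <1
  x=-6.083: |R|=0.89384 <1
  x=-2.948: |R|=0.42278 <1
  x=-7.915: |R|=1.04090 >1
  x=-7.772: |R|=1.03127 >1
  x=-7.470: |R|=1.01003 >1
So |R|<1 on (-7.3333, 0).

z∈(-7.3333,0).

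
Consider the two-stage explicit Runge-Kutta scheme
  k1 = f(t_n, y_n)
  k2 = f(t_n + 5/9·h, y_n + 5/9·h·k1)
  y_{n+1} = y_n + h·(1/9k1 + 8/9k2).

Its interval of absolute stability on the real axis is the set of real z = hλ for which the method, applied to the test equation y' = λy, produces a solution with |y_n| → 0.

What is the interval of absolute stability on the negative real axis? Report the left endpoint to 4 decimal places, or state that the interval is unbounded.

Set f=λy, z=hλ:
  k1=λy_n ⇒ h·k1=z·y_n;  k2=λ(1+5/9z)y_n ⇒ h·k2=z(1+5/9z)y_n
  y_{n+1}/y_n = 1 + 1/9z + 8/9z(1+5/9z) = 1 + z + 40/81z²
  Hence R(z) = 1 + z + 40/81z².

Need |R(x)|<1, x<0.
x=-0.46: |R|=0.6445
R=1: x+40/81x²=0 ⇒ x=−81/40=-2.0250; min R=1−1/(4·40/81)=0.4938>−1
Confirm numerically:
  x=-1.982: |R|=0.95791 <1
  x=-1.933: |R|=0.91218 <1
  x=-1.438: |R|=0.58316 <1
  x=-1.424: |R|=0.57737 <1
  x=-2.517: |R|=1.61154 >1
  x=-2.300: |R|=1.31235 >1
So |R|<1 on (-2.0250, 0).

(-2.0250, 0).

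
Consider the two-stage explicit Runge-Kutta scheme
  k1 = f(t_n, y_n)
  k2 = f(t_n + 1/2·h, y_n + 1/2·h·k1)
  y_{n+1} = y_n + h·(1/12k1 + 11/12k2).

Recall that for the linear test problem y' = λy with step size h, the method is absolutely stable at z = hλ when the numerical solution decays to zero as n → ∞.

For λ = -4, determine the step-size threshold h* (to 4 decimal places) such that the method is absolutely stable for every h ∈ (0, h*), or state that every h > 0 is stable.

(-2.1818,0); λ=-4 ⇒ h* = (24/11)/4 = 0.5455.

With y'=λy (z=hλ):
  k1=λy_n ⇒ h·k1=z·y_n;  k2=λ(1+1/2z)y_n ⇒ h·k2=z(1+1/2z)y_n
  y_{n+1}/y_n = 1 + 1/12z + 11/12z(1+1/2z) = 1 + z + 11/24z²
  so R(z) = 1 + z + 11/24z².

Boundary: |R(x)|=1, x<0.
x=-1.63: |R|=0.5877
R=1: x+11/24x²=0 ⇒ x=−24/11=-2.1818; min R=1−1/(4·11/24)=0.4545>−1
Confirm numerically:
  x=-1.879: |R|=0.73921 <1
  x=-1.168: |R|=0.45727 <1
  x=-1.150: |R|=0.45615 <1
  x=-2.452: |R|=1.30364 >1
  x=-2.397: |R|=1.23640 >1
  x=-2.202: |R|=1.02037 >1
So |R|<1 on (-2.1818, 0).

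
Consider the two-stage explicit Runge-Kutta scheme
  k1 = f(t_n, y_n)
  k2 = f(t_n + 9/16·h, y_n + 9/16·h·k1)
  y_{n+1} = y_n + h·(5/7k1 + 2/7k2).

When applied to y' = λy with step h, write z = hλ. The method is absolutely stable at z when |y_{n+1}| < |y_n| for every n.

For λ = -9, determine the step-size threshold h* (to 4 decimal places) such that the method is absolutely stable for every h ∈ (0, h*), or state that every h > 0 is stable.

Test eqn y'=λy, z=hλ:
  k1=λy_n ⇒ h·k1=z·y_n;  k2=λ(1+9/16z)y_n ⇒ h·k2=z(1+9/16z)y_n
  y_{n+1}/y_n = 1 + 5/7z + 2/7z(1+9/16z) = 1 + z + 9/56z²
  ⇒ R(z) = 1 + z + 9/56z².

Solve |R(x)|<1 on ℝ⁻.
x=-1.52: |R|=0.1487
R=1: x+9/56x²=0 ⇒ x=−56/9=-6.2222; min R=1−1/(4·9/56)=-0.5556>−1
Confirm numerically:
  x=-5.867: |R|=0.66506 <1
  x=-5.840: |R|=0.64126 <1
  x=-3.803: |R|=0.47862 <1
  x=-6.785: |R|=1.61368 >1
  x=-6.502: |R|=1.29236 >1
Interval (-6.2222, 0).

(-6.2222,0); λ=-9 ⇒ h* = (56/9)/9 = 0.6914.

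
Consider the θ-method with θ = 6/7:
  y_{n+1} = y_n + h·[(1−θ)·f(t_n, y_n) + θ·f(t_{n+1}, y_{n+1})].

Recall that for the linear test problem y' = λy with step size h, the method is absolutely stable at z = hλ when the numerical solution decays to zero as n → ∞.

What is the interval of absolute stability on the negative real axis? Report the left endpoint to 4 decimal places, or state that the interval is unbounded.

With y'=λy (z=hλ):
  y_{n+1} = y_n + z·[1/7·y_n + 6/7·y_{n+1}] ⇒ (1 − 6/7z)y_{n+1} = (1 + 1/7z)y_n
  ⇒ R(z) = (1 + 1/7z)/(1 − 6/7z).

Solve |R(x)|<1 on ℝ⁻.
x=-0.96: |R|=0.4734
x=-2: |R|=0.2632
x=-10: |R|=0.0448
x=-100: |R|=0.1532
θ=6/7≥1/2 ⇒ |1+1/7x|<|1−6/7x| ∀x<0 ⇒ unbounded interval.

(−∞, 0) — no finite endpoint.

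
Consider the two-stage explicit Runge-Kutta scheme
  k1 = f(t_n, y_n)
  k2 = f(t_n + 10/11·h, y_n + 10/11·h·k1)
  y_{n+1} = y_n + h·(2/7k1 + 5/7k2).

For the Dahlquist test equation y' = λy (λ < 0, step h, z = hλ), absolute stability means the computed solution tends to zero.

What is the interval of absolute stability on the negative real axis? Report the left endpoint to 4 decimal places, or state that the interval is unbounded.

z∈(-1.5400,0).

Test eqn y'=λy, z=hλ:
  k1=λy_n ⇒ h·k1=z·y_n;  k2=λ(1+10/11z)y_n ⇒ h·k2=z(1+10/11z)y_n
  y_{n+1}/y_n = 1 + 2/7z + 5/7z(1+10/11z) = 1 + z + 50/77z²
  ⇒ R(z) = 1 + z + 50/77z².

Boundary: |R(x)|=1, x<0.
x=-1.06: |R|=0.6696
R=1: x+50/77x²=0 ⇒ x=−77/50=-1.5400; min R=1−1/(4·50/77)=0.6150>−1
Confirm numerically:
  x=-0.650: |R|=0.62435 <1
  x=-0.623: |R|=0.62903 <1
  x=-0.622: |R|=0.62922 <1
  x=-1.933: |R|=1.49329 >1
  x=-1.705: |R|=1.18268 >1
  x=-1.633: |R|=1.09862 >1
Stable set (-1.5400, 0).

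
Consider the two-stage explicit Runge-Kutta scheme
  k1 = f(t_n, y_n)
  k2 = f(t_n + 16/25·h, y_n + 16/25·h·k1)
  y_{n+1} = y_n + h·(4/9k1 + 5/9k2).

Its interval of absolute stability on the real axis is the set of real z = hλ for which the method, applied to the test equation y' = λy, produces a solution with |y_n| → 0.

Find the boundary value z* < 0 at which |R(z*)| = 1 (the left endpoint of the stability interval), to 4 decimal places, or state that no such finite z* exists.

z* = -2.8125.

Test eqn y'=λy, z=hλ:
  k1=λy_n ⇒ h·k1=z·y_n;  k2=λ(1+16/25z)y_n ⇒ h·k2=z(1+16/25z)y_n
  y_{n+1}/y_n = 1 + 4/9z + 5/9z(1+16/25z) = 1 + z + 16/45z²
  ⇒ R(z) = 1 + z + 16/45z².

Need |R(x)|<1, x<0.
x=-1.16: |R|=0.3184
R=1: x+16/45x²=0 ⇒ x=−45/16=-2.8125; min R=1−1/(4·16/45)=0.2969>−1
Confirm numerically:
  x=-2.012: |R|=0.42734 <1
  x=-1.810: |R|=0.35484 <1
  x=-1.733: |R|=0.33484 <1
  x=-1.557: |R|=0.30496 <1
  x=-3.178: |R|=1.41300 >1
  x=-3.068: |R|=1.27871 >1
So |R|<1 on (-2.8125, 0).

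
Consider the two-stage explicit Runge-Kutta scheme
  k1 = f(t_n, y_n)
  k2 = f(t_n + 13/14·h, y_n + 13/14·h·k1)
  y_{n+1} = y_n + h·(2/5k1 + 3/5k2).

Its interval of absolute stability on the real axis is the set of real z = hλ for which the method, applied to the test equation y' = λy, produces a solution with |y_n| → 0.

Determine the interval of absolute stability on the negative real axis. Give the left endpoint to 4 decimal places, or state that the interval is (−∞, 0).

Test eqn y'=λy, z=hλ:
  k1=λy_n ⇒ h·k1=z·y_n;  k2=λ(1+13/14z)y_n ⇒ h·k2=z(1+13/14z)y_n
  y_{n+1}/y_n = 1 + 2/5z + 3/5z(1+13/14z) = 1 + z + 39/70z²
  ⇒ R(z) = 1 + z + 39/70z².

Need |R(x)|<1, x<0.
x=-1.71: |R|=0.9191
R=1: x+39/70x²=0 ⇒ x=−70/39=-1.7949; min R=1−1/(4·39/70)=0.5513>−1
Confirm numerically:
  x=-1.504: |R|=0.75627 <1
  x=-0.804: |R|=0.55615 <1
  x=-0.796: |R|=0.55701 <1
  x=-0.749: |R|=0.56356 <1
  x=-2.384: |R|=1.78250 >1
  x=-2.324: |R|=1.68512 >1
  x=-2.049: |R|=1.29011 >1
Stable set (-1.7949, 0).

(-1.7949, 0).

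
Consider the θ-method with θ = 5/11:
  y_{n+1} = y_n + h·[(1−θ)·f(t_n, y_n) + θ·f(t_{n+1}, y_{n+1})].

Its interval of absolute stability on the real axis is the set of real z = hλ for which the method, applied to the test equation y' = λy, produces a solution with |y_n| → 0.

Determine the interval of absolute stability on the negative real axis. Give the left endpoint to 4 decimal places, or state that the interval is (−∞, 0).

(-22.0000, 0).

With y'=λy (z=hλ):
  y_{n+1} = y_n + z·[6/11·y_n + 5/11·y_{n+1}] ⇒ (1 − 5/11z)y_{n+1} = (1 + 6/11z)y_n
  ⇒ R(z) = (1 + 6/11z)/(1 − 5/11z).

Need |R(x)|<1, x<0.
x=-0.76: |R|=0.4351
R=−1: 1+6/11x = −1+5/11x ⇒ -1/11x=2 ⇒ x=2/(-1/11)=-22.0000
Confirm numerically:
  x=-18.968: |R|=0.97135 <1
  x=-18.498: |R|=0.96616 <1
  x=-18.223: |R|=0.96301 <1
  x=-22.284: |R|=1.00232 >1
  x=-22.080: |R|=1.00066 >1
Stable set (-22.0000, 0).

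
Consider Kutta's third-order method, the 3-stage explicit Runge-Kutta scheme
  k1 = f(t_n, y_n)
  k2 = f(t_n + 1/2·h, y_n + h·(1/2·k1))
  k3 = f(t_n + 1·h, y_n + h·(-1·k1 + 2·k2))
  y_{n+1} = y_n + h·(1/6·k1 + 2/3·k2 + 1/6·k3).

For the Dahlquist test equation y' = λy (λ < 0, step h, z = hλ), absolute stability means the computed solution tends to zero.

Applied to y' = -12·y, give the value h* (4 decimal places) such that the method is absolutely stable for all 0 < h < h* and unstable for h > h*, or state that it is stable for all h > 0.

Test eqn y'=λy, z=hλ:
  order 3, 3-stage ⇒ R(z)=1+z+z^2/2+z^3/6
  (e.g. R(-0.92)=0.37342, |R|=0.37342)

Need |R(x)|<1, x<0.
x=-0.92: |R|=0.3734
|R(-2.53)|=1.0286 |R(-2.4)|=0.8240 |R(-0.97)|=0.3483
Bisect:
  x_lo=-3.0410 |R|=2.1042  x_hi=-0.3792 |R|=0.6836
  mid=-1.71011 |R|=0.08140 →hi
  mid=-2.37556 |R|=0.78824 →hi
  mid=-2.70828 |R|=1.35166 →lo
  mid=-2.54192 |R|=1.04861 →lo
  mid=-2.45874 |R|=0.91338 →hi
  mid=-2.50033 |R|=0.97970 →hi
  mid=-2.52112 |R|=1.01383 →lo
  mid=-2.51072 |R|=0.99668 →hi
  ...
  [-2.51284,-2.51267] ⇒ x*=-2.5127
So |R|<1 on (-2.5127, 0).

(-2.5127,0); λ=-12 ⇒ h* = 0.2094.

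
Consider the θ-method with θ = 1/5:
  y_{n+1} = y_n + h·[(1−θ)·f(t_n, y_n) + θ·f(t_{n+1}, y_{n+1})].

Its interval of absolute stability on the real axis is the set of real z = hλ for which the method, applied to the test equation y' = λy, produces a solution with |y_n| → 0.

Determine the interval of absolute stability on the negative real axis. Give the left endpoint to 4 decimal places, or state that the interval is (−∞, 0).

On y'=λy, z=hλ:
  y_{n+1} = y_n + z·[4/5·y_n + 1/5·y_{n+1}] ⇒ (1 − 1/5z)y_{n+1} = (1 + 4/5z)y_n
  R(z) = (1 + 4/5z)/(1 − 1/5z).

Find x<0 with |R(x)|<1.
x=-1.18: |R|=0.0453
R=−1: 1+4/5x = −1+1/5x ⇒ -3/5x=2 ⇒ x=2/(-3/5)=-3.3333
Confirm numerically:
  x=-2.536: |R|=0.68259 <1
  x=-2.472: |R|=0.65418 <1
  x=-2.016: |R|=0.43672 <1
  x=-1.803: |R|=0.32515 <1
  x=-3.495: |R|=1.05709 >1
  x=-3.365: |R|=1.01136 >1
So |R|<1 on (-3.3333, 0).

z∈(-3.3333,0).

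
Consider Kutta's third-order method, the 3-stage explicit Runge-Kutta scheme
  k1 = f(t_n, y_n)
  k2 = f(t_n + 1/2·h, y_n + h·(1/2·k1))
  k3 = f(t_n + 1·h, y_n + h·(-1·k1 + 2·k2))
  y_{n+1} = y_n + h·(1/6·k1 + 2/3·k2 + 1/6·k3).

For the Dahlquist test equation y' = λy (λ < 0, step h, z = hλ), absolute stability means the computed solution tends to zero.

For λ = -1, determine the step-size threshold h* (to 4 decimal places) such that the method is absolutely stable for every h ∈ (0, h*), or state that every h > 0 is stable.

Set f=λy, z=hλ:
  order 3, 3-stage ⇒ R(z)=1+z+z^2/2+z^3/6
  (e.g. R(-1.06)=0.30330, |R|=0.30330)

Find x<0 with |R(x)|<1.
x=-1.06: |R|=0.3033
|R(-2.28)|=0.6562 |R(-1.77)|=0.1278 |R(-1.75)|=0.1120
Bisect:
  x_lo=-3.2581 |R|=2.7147  x_hi=-0.0715 |R|=0.9310
  mid=-1.66478 |R|=0.04802 →hi
  mid=-2.46144 |R|=0.91762 →hi
  mid=-2.85977 |R|=1.66864 →lo
  mid=-2.66061 |R|=1.26019 →lo
  mid=-2.56103 |R|=1.08117 →lo
  mid=-2.51123 |R|=0.99752 →hi
  mid=-2.53613 |R|=1.03887 →lo
  mid=-2.52368 |R|=1.01807 →lo
  mid=-2.51746 |R|=1.00777 →lo
  mid=-2.51435 |R|=1.00264 →lo
  ...
  [-2.51279,-2.51260] ⇒ x*=-2.5127
So |R|<1 on (-2.5127, 0).

(-2.5127,0); λ=-1 ⇒ h* = 2.5127.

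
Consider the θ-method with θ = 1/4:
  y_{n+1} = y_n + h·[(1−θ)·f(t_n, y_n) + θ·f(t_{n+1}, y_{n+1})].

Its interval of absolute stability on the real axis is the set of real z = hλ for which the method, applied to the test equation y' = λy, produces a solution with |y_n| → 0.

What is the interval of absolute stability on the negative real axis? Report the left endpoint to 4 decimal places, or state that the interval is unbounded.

With y'=λy (z=hλ):
  y_{n+1} = y_n + z·[3/4·y_n + 1/4·y_{n+1}] ⇒ (1 − 1/4z)y_{n+1} = (1 + 3/4z)y_n
  R(z) = (1 + 3/4z)/(1 − 1/4z).

Solve |R(x)|<1 on ℝ⁻.
x=-1.75: |R|=0.2174
R=−1: 1+3/4x = −1+1/4x ⇒ -1/2x=2 ⇒ x=2/(-1/2)=-4.0000
Confirm numerically:
  x=-3.738: |R|=0.93228 <1
  x=-3.691: |R|=0.91965 <1
  x=-3.182: |R|=0.77221 <1
  x=-2.970: |R|=0.70445 <1
  x=-4.585: |R|=1.13628 >1
  x=-4.569: |R|=1.13280 >1
So |R|<1 on (-4.0000, 0).

z∈(-4.0000,0).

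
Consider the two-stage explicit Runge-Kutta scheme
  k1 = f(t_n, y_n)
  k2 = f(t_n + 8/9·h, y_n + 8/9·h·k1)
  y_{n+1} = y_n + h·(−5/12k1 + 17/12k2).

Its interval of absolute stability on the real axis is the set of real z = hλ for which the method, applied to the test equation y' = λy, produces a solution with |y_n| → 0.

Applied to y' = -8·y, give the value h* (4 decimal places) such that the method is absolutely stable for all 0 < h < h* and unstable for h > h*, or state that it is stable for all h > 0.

(-0.7941,0); λ=-8 ⇒ h* = (27/34)/8 = 0.0993.

On y'=λy, z=hλ:
  k1=λy_n ⇒ h·k1=z·y_n;  k2=λ(1+8/9z)y_n ⇒ h·k2=z(1+8/9z)y_n
  y_{n+1}/y_n = 1 − 5/12z + 17/12z(1+8/9z) = 1 + z + 34/27z²
  Hence R(z) = 1 + z + 34/27z².

Boundary: |R(x)|=1, x<0.
x=-0.35: |R|=0.8043
R=1: x+34/27x²=0 ⇒ x=−27/34=-0.7941; min R=1−1/(4·34/27)=0.8015>−1
Confirm numerically:
  x=-0.618: |R|=0.86294 <1
  x=-0.573: |R|=0.84045 <1
  x=-0.565: |R|=0.83699 <1
  x=-0.359: |R|=0.80329 <1
  x=-1.188: |R|=1.58925 >1
  x=-0.981: |R|=1.23086 >1
Interval (-0.7941, 0).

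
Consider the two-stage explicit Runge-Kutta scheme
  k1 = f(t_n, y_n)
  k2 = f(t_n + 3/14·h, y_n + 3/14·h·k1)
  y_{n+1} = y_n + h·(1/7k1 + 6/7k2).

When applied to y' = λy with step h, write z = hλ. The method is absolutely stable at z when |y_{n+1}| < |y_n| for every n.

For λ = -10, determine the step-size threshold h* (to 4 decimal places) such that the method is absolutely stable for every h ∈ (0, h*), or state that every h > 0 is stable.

(-5.4444,0); λ=-10 ⇒ h* = (49/9)/10 = 0.5444.

With y'=λy (z=hλ):
  k1=λy_n ⇒ h·k1=z·y_n;  k2=λ(1+3/14z)y_n ⇒ h·k2=z(1+3/14z)y_n
  y_{n+1}/y_n = 1 + 1/7z + 6/7z(1+3/14z) = 1 + z + 9/49z²
  R(z) = 1 + z + 9/49z².

Boundary: |R(x)|=1, x<0.
x=-0.81: |R|=0.3105
R=1: x+9/49x²=0 ⇒ x=−49/9=-5.4444; min R=1−1/(4·9/49)=-0.3611>−1
Confirm numerically:
  x=-5.282: |R|=0.84240 <1
  x=-2.728: |R|=0.36110 <1
  x=-2.564: |R|=0.35651 <1
  x=-5.811: |R|=1.39123 >1
  x=-5.706: |R|=1.27412 >1
Stable set (-5.4444, 0).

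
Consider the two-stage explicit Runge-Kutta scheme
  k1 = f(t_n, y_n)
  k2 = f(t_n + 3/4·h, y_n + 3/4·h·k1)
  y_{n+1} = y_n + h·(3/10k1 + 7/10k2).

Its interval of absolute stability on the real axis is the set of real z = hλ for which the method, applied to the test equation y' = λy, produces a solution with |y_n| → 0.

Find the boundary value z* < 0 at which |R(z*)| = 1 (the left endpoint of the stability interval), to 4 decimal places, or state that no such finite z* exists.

z* = -1.9048.

Set f=λy, z=hλ:
  k1=λy_n ⇒ h·k1=z·y_n;  k2=λ(1+3/4z)y_n ⇒ h·k2=z(1+3/4z)y_n
  y_{n+1}/y_n = 1 + 3/10z + 7/10z(1+3/4z) = 1 + z + 21/40z²
  Hence R(z) = 1 + z + 21/40z².

Need |R(x)|<1, x<0.
x=-0.48: |R|=0.6410
R=1: x+21/40x²=0 ⇒ x=−40/21=-1.9048; min R=1−1/(4·21/40)=0.5238>−1
Confirm numerically:
  x=-1.568: |R|=0.72278 <1
  x=-1.462: |R|=0.66016 <1
  x=-1.439: |R|=0.64813 <1
  x=-1.369: |R|=0.61493 <1
  x=-2.322: |R|=1.50863 >1
  x=-1.931: |R|=1.02660 >1
So |R|<1 on (-1.9048, 0).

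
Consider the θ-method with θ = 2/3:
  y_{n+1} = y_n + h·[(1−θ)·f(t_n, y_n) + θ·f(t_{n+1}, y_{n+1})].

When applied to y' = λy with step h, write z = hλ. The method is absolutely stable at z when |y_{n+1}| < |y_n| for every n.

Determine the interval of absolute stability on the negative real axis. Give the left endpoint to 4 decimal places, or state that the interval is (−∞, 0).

Set f=λy, z=hλ:
  y_{n+1} = y_n + z·[1/3·y_n + 2/3·y_{n+1}] ⇒ (1 − 2/3z)y_{n+1} = (1 + 1/3z)y_n
  R(z) = (1 + 1/3z)/(1 − 2/3z).

Boundary: |R(x)|=1, x<0.
x=-1.23: |R|=0.3242
x=-2: |R|=0.1429
x=-10: |R|=0.3043
x=-100: |R|=0.4778
θ=2/3≥1/2 ⇒ |1+1/3x|<|1−2/3x| ∀x<0 ⇒ unbounded interval.

interval (−∞, 0).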